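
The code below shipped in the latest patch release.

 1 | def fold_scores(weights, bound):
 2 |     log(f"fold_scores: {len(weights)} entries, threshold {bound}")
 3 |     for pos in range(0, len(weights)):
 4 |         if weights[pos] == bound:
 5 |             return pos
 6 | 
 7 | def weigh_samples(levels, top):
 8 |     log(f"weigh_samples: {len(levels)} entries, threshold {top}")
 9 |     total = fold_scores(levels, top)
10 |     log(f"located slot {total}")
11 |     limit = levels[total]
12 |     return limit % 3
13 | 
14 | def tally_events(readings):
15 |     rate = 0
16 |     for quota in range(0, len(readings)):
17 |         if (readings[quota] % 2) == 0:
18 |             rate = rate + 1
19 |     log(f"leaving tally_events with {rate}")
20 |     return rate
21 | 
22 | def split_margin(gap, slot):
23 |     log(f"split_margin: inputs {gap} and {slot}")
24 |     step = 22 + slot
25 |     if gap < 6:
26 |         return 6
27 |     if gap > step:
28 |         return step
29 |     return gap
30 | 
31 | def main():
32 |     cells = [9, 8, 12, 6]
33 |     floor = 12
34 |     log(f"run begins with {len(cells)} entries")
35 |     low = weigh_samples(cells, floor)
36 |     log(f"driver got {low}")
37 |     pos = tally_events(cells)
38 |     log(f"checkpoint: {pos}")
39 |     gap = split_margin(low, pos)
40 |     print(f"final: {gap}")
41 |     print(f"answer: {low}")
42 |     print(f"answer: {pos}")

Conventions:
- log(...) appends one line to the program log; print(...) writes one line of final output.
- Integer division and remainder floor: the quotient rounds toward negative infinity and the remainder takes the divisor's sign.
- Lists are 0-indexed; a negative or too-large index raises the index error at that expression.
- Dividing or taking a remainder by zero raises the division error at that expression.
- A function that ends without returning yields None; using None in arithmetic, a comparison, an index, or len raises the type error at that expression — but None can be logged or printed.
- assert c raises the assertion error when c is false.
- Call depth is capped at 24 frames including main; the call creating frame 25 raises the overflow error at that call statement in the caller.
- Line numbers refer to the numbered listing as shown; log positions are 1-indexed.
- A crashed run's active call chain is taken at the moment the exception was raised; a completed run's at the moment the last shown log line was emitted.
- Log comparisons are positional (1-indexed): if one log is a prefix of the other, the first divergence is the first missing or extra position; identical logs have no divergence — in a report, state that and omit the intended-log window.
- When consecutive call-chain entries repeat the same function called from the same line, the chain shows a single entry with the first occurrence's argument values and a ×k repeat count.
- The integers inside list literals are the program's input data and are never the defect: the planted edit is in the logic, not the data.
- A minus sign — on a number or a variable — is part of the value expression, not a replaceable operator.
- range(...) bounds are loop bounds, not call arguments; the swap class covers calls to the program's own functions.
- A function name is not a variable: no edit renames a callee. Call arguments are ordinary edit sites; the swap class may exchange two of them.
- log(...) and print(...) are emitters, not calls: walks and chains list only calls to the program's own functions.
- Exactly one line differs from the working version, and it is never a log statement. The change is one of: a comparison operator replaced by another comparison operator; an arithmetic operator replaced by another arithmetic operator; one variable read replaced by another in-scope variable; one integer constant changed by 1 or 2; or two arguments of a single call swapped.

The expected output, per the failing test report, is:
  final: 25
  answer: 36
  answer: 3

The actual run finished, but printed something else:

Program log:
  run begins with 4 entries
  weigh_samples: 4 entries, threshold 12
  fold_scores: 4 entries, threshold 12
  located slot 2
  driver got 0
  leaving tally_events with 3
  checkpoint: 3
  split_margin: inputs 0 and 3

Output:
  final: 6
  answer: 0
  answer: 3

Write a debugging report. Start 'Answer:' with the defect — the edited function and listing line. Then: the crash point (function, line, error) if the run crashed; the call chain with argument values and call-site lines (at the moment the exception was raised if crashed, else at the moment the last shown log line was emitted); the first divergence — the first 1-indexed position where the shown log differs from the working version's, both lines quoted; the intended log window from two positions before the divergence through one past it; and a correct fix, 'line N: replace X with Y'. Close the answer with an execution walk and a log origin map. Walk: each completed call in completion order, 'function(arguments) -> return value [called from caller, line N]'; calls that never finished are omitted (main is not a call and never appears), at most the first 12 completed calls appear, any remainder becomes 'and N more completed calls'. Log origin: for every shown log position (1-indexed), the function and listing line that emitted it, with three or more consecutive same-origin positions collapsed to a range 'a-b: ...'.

Answer: the defect is in weigh_samples at line 12.
Core observation: Everything matches until log position 5, which reads 'driver got 0' in place of 'driver got 36'.
Call chain: main -> split_margin(0, 3) (called at line 39).
First divergence: position 5 — shown 'driver got 0', intended 'driver got 36'.
Intended log window:
  3: fold_scores: 4 entries, threshold 12
  4: located slot 2
  5: driver got 36
  6: leaving tally_events with 3
Execution walk:
  fold_scores([9, 8, 12, 6], 12) -> 2  [called from weigh_samples, line 9]
  weigh_samples([9, 8, 12, 6], 12) -> 0  [called from main, line 35]
  tally_events([9, 8, 12, 6]) -> 3  [called from main, line 37]
  split_margin(0, 3) -> 6  [called from main, line 39]
Origin of each log line:
  1: emitted by main (line 34)
  2: emitted by weigh_samples (line 8)
  3: emitted by fold_scores (line 2)
  4: emitted by weigh_samples (line 10)
  5: emitted by main (line 36)
  6: emitted by tally_events (line 19)
  7: emitted by main (line 38)
  8: emitted by split_margin (line 23)
A correct fix: line 12: replace `%` with `*`.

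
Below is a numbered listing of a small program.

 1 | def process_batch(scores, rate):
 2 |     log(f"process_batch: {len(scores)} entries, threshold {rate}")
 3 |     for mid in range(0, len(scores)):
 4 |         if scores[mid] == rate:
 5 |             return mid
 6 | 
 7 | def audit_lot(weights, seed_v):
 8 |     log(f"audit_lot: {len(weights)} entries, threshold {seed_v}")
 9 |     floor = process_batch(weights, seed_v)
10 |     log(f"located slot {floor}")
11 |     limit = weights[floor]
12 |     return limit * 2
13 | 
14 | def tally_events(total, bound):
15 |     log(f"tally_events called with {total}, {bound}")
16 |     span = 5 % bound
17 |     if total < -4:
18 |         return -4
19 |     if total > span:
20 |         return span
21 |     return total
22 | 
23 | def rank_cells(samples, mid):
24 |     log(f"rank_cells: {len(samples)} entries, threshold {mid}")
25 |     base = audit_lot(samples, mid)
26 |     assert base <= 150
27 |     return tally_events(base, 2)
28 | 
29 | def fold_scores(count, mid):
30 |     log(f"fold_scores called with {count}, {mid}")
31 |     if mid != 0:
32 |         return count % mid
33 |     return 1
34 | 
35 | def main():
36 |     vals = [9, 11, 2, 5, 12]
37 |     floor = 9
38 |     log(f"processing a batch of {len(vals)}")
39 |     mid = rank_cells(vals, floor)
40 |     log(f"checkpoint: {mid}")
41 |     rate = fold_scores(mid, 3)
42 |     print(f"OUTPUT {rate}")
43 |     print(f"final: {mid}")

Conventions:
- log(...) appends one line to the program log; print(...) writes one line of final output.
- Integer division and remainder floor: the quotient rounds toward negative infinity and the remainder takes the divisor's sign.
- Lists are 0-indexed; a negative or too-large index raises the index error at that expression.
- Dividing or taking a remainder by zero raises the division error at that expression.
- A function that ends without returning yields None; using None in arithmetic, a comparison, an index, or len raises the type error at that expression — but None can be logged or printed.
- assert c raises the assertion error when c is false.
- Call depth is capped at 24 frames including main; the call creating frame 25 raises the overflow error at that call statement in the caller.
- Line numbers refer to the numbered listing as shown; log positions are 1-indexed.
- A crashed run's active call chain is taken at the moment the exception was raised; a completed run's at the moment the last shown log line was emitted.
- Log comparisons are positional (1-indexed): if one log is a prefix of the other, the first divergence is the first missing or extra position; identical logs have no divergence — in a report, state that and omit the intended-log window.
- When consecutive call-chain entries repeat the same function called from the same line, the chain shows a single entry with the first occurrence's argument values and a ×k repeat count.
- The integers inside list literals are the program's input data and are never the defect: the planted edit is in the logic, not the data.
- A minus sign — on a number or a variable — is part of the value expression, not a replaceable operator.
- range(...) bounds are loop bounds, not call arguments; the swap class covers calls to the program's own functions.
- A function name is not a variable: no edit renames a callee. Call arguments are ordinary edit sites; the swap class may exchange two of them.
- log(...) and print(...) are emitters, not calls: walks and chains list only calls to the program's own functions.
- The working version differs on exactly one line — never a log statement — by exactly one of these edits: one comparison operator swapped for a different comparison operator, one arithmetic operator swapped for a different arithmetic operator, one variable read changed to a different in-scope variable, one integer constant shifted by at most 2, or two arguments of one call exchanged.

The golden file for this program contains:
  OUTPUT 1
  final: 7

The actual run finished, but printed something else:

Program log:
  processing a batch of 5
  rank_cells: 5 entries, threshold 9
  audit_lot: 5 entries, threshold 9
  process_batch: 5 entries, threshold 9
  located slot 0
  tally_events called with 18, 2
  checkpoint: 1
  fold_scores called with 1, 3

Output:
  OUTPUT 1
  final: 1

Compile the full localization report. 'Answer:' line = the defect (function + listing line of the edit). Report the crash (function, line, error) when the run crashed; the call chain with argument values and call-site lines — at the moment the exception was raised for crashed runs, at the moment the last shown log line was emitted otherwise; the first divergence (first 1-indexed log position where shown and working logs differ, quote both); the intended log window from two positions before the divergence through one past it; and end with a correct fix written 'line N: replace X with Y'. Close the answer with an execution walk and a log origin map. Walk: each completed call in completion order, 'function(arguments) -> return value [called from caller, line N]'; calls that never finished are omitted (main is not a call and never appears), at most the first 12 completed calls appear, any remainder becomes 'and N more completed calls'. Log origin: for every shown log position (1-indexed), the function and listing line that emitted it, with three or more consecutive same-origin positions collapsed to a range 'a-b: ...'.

Answer: the defect is in tally_events at line 16.
Core observation: At log position 7 the runs split — shown 'checkpoint: 1', but the working version logs 'checkpoint: 7'.
Call chain: main -> fold_scores(1, 3) (called at line 41).
First divergence: position 7 — shown 'checkpoint: 1', intended 'checkpoint: 7'.
Intended log window:
  5: located slot 0
  6: tally_events called with 18, 2
  7: checkpoint: 7
  8: fold_scores called with 7, 3
Execution walk:
  process_batch([9, 11, 2, 5, 12], 9) -> 0  [called from audit_lot, line 9]
  audit_lot([9, 11, 2, 5, 12], 9) -> 18  [called from rank_cells, line 25]
  tally_events(18, 2) -> 1  [called from rank_cells, line 27]
  rank_cells([9, 11, 2, 5, 12], 9) -> 1  [called from main, line 39]
  fold_scores(1, 3) -> 1  [called from main, line 41]
Log origin:
  1: from main, line 38
  2: from rank_cells, line 24
  3: from audit_lot, line 8
  4: from process_batch, line 2
  5: from audit_lot, line 10
  6: from tally_events, line 15
  7: from main, line 40
  8: from fold_scores, line 30
A correct fix: line 16: replace `%` with `+`.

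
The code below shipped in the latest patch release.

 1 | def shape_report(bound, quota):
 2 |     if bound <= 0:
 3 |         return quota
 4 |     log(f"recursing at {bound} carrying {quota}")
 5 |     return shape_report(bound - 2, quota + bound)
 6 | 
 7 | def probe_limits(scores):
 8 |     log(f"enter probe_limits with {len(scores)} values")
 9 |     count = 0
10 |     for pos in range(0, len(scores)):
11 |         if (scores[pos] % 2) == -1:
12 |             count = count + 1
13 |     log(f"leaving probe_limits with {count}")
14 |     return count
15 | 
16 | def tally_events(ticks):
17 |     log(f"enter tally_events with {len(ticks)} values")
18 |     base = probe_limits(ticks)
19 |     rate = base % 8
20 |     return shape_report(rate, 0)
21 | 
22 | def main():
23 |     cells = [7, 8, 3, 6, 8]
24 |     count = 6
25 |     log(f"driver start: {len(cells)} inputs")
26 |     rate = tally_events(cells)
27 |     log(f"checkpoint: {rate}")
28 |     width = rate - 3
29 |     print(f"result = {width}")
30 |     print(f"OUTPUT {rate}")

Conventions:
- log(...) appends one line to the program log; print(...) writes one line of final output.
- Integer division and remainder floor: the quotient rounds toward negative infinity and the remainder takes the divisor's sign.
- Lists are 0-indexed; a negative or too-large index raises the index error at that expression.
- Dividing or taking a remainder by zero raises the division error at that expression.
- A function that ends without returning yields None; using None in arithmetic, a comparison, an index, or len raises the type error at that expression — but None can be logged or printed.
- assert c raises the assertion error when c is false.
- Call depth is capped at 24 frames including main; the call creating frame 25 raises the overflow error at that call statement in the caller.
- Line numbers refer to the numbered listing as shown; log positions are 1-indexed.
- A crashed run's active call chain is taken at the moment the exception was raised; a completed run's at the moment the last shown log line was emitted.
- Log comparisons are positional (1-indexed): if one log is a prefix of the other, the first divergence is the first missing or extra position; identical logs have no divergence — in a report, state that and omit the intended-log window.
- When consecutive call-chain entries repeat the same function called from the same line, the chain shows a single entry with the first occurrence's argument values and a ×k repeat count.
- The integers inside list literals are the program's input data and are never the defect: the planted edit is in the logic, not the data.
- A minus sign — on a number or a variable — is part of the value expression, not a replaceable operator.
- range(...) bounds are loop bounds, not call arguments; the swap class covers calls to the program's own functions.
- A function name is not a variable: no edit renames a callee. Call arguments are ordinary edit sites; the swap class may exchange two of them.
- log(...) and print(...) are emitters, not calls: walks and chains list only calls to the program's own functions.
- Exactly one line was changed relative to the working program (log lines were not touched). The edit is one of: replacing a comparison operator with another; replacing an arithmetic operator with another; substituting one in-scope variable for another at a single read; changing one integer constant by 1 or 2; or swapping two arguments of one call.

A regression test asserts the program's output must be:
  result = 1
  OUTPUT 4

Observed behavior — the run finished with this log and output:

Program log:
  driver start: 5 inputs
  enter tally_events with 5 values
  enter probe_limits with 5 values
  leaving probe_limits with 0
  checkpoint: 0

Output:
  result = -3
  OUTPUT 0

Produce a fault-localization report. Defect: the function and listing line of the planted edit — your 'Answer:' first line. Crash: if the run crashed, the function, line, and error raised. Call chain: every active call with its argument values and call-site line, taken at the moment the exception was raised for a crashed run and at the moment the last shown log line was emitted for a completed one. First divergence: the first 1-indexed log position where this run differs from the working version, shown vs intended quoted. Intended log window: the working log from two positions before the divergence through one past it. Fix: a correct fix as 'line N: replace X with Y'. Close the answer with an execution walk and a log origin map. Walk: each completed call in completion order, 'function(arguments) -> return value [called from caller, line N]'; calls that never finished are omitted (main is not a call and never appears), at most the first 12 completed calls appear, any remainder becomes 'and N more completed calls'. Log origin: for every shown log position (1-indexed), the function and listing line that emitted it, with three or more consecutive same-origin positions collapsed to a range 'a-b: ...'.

Answer: the defect is in probe_limits at line 11.
Key observation: At log position 4 the runs split — shown 'leaving probe_limits with 0', but the working version logs 'leaving probe_limits with 3'.
Call chain: main.
First divergence: position 4; shown 'leaving probe_limits with 0' vs intended 'leaving probe_limits with 3'.
Intended log window:
  2: enter tally_events with 5 values
  3: enter probe_limits with 5 values
  4: leaving probe_limits with 3
  5: recursing at 3 carrying 0
Execution walk:
  probe_limits([7, 8, 3, 6, 8]) -> 0  [called from tally_events, line 18]
  shape_report(0, 0) -> 0  [called from tally_events, line 20]
  tally_events([7, 8, 3, 6, 8]) -> 0  [called from main, line 26]
Log origin:
  1: emitted by main (line 25)
  2: emitted by tally_events (line 17)
  3: emitted by probe_limits (line 8)
  4: emitted by probe_limits (line 13)
  5: emitted by main (line 27)
A correct fix: line 11: replace `-1` with `0`.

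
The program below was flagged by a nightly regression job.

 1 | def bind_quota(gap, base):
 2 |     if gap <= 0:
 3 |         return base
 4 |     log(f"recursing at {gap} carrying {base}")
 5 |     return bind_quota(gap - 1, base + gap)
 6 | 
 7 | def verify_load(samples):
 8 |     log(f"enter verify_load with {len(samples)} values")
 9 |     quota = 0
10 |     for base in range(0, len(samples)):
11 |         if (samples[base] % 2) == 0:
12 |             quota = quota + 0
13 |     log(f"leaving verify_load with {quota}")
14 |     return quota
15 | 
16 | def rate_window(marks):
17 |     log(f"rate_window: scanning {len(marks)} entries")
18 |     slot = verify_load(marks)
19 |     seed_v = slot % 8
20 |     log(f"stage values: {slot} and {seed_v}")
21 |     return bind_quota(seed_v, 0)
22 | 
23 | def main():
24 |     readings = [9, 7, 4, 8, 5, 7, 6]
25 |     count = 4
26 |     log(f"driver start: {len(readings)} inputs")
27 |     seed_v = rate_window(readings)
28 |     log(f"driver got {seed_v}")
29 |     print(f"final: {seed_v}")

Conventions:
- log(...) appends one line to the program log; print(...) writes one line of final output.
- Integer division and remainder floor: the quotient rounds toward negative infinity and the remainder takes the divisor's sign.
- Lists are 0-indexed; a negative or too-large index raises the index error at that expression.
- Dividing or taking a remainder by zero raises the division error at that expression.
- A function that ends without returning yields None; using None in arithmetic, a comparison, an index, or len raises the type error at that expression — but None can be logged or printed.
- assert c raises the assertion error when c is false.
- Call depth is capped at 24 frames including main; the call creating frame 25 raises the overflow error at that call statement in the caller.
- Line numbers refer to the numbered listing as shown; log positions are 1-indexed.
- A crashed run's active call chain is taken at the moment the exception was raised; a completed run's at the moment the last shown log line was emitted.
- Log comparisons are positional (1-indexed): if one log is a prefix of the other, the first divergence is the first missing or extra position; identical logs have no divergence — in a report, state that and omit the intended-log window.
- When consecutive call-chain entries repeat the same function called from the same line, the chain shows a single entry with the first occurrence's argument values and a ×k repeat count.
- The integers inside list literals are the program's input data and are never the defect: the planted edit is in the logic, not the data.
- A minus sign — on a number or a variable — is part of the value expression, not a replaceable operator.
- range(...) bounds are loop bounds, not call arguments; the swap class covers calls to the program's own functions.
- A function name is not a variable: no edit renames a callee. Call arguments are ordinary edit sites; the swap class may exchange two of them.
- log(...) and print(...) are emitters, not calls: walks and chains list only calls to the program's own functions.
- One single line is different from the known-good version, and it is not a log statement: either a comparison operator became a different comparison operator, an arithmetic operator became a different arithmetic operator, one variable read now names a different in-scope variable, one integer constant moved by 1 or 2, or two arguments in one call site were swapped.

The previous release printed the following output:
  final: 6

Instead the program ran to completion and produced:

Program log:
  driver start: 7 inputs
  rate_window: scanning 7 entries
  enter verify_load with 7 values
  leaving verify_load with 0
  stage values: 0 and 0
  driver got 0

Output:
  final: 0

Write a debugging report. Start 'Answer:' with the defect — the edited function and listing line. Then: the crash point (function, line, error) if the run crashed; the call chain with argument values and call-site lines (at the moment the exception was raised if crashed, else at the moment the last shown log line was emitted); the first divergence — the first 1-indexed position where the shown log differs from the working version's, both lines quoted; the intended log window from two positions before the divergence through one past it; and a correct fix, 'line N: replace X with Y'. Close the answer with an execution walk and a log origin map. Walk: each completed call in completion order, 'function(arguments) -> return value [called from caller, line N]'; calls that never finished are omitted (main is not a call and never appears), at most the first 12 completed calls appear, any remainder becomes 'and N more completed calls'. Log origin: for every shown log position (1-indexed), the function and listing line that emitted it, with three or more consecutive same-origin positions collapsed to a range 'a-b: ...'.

Answer: the defect is in verify_load at line 12.
Key observation: The log first diverges at position 4: the faulty run prints 'leaving verify_load with 0' where the working version prints 'leaving verify_load with 3'.
Call chain: main.
First divergence: position 4 — the shown line 'leaving verify_load with 0' should read 'leaving verify_load with 3'.
Intended log window:
  2: rate_window: scanning 7 entries
  3: enter verify_load with 7 values
  4: leaving verify_load with 3
  5: stage values: 3 and 3
Execution walk:
  verify_load([9, 7, 4, 8, 5, 7, 6]) -> 0  [called from rate_window, line 18]
  bind_quota(0, 0) -> 0  [called from rate_window, line 21]
  rate_window([9, 7, 4, 8, 5, 7, 6]) -> 0  [called from main, line 27]
Log origin:
  1 — main, line 26
  2 — rate_window, line 17
  3 — verify_load, line 8
  4 — verify_load, line 13
  5 — rate_window, line 20
  6 — main, line 28
A correct fix: line 12: replace `0` with `1`.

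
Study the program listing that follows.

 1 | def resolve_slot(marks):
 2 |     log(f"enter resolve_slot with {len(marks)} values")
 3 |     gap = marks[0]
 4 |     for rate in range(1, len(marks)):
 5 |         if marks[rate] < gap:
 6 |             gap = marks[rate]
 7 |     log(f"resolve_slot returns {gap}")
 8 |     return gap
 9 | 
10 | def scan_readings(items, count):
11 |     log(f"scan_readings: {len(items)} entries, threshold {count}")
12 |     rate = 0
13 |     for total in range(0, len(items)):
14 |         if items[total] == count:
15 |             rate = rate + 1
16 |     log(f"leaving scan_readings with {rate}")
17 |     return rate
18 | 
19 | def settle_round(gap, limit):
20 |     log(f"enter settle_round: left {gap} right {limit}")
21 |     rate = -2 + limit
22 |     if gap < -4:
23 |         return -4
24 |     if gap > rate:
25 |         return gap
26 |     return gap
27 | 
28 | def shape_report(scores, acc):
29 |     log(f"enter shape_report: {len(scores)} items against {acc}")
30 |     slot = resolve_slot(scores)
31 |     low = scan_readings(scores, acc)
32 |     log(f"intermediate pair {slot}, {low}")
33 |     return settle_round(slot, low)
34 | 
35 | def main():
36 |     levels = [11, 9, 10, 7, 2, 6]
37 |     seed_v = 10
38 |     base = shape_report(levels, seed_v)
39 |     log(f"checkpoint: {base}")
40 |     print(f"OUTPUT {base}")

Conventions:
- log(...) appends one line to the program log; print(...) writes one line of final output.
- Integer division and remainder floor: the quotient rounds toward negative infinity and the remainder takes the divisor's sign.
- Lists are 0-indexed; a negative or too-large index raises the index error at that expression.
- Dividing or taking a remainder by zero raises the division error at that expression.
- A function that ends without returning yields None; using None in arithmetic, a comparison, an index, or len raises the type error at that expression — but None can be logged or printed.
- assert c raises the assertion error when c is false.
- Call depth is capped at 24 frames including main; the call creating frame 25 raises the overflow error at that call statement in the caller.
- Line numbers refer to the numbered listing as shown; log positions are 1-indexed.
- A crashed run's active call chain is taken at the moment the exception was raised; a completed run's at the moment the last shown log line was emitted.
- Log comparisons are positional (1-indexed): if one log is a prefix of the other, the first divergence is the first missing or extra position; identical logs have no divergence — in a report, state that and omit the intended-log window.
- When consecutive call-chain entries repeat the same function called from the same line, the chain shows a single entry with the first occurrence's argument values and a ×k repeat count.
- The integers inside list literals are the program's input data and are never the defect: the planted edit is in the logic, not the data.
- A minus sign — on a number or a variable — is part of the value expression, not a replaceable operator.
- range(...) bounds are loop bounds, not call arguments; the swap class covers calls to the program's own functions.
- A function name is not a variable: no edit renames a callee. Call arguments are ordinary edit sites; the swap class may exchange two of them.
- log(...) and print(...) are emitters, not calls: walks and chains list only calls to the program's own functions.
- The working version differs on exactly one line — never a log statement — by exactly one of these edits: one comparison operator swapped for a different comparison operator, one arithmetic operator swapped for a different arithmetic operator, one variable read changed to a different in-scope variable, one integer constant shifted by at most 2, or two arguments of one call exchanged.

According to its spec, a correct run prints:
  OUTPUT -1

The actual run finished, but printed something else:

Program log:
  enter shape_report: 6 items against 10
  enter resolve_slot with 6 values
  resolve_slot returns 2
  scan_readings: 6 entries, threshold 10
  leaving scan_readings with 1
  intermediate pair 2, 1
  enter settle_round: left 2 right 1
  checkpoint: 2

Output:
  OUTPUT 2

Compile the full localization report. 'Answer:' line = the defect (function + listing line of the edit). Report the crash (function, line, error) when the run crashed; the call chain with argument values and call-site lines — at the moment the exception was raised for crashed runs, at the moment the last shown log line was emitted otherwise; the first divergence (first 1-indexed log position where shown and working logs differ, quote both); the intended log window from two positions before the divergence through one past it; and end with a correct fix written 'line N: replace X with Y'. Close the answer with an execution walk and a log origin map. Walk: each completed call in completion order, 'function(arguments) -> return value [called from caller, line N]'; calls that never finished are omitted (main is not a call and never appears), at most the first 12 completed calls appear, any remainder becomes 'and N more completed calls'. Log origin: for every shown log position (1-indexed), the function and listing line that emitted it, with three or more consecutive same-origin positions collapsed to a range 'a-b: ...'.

Answer: the defect is in settle_round at line 25.
Core observation: Everything matches until log position 8, which reads 'checkpoint: 2' in place of 'checkpoint: -1'.
Call chain: main.
First divergence: position 8 — shown 'checkpoint: 2', intended 'checkpoint: -1'.
Intended log window:
  6: intermediate pair 2, 1
  7: enter settle_round: left 2 right 1
  8: checkpoint: -1
Execution walk:
  resolve_slot([11, 9, 10, 7, 2, 6]) -> 2  [called from shape_report, line 30]
  scan_readings([11, 9, 10, 7, 2, 6], 10) -> 1  [called from shape_report, line 31]
  settle_round(2, 1) -> 2  [called from shape_report, line 33]
  shape_report([11, 9, 10, 7, 2, 6], 10) -> 2  [called from main, line 38]
Log origin:
  1: emitted by shape_report (line 29)
  2: emitted by resolve_slot (line 2)
  3: emitted by resolve_slot (line 7)
  4: emitted by scan_readings (line 11)
  5: emitted by scan_readings (line 16)
  6: emitted by shape_report (line 32)
  7: emitted by settle_round (line 20)
  8: emitted by main (line 39)
A correct fix: line 25: replace `gap` with `rate`.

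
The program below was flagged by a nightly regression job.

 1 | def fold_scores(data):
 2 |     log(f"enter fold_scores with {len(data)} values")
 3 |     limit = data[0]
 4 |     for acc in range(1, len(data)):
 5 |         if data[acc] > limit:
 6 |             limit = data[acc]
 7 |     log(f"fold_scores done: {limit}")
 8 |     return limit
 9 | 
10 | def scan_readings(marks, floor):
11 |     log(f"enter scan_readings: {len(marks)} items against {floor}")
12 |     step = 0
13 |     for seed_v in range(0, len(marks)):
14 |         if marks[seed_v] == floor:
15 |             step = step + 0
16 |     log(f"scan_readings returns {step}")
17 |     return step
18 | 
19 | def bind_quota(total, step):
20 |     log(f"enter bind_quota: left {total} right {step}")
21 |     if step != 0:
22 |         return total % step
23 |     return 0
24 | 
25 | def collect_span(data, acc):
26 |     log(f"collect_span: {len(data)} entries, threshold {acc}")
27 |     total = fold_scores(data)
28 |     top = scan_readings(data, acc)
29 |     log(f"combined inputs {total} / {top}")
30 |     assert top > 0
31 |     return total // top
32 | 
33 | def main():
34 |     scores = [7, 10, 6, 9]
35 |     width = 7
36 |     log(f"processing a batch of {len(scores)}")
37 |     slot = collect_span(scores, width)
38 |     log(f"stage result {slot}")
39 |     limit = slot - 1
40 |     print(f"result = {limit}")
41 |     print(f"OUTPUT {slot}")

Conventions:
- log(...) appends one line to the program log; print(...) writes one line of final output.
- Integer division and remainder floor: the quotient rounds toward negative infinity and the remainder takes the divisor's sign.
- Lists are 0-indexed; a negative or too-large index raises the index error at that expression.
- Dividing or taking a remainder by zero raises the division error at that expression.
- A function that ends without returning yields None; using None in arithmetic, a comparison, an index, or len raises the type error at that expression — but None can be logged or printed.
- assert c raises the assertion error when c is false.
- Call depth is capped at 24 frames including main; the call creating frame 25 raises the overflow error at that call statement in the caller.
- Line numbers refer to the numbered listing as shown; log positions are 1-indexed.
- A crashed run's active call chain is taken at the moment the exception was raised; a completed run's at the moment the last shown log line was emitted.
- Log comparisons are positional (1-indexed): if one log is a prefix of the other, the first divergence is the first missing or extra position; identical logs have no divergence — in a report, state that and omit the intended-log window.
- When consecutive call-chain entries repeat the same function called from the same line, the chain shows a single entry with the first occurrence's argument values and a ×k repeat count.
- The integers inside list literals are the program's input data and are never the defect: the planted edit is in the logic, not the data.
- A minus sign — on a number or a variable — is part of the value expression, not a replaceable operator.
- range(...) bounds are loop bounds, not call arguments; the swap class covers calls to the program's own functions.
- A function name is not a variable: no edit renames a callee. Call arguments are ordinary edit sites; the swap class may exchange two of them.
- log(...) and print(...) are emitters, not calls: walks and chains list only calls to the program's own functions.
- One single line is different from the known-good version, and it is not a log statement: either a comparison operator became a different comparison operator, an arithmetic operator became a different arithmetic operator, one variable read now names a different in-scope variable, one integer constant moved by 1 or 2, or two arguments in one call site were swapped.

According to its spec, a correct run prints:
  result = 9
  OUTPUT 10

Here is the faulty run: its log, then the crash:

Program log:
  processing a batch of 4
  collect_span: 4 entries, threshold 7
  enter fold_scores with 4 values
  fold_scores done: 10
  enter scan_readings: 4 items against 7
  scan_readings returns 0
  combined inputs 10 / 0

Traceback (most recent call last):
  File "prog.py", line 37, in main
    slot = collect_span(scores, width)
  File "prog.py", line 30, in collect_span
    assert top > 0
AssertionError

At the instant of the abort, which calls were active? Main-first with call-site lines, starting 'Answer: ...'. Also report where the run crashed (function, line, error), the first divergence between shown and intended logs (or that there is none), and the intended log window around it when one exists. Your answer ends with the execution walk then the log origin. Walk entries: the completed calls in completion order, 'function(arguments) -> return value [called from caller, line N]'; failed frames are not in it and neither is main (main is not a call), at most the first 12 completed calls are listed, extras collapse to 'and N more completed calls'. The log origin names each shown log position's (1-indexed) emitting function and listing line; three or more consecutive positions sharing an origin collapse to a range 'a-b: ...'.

Answer: main -> collect_span (called at line 37).
Key fact: At log position 6 the runs split — shown 'scan_readings returns 0', but the working version logs 'scan_readings returns 1'.
Crash: collect_span, line 30, AssertionError.
First divergence: position 6 — shown 'scan_readings returns 0', intended 'scan_readings returns 1'.
Intended log window:
  4: fold_scores done: 10
  5: enter scan_readings: 4 items against 7
  6: scan_readings returns 1
  7: combined inputs 10 / 1
Execution walk:
  fold_scores([7, 10, 6, 9]) -> 10  [called from collect_span, line 27]
  scan_readings([7, 10, 6, 9], 7) -> 0  [called from collect_span, line 28]
Log origin:
  1: from main, line 36
  2: from collect_span, line 26
  3: from fold_scores, line 2
  4: from fold_scores, line 7
  5: from scan_readings, line 11
  6: from scan_readings, line 16
  7: from collect_span, line 29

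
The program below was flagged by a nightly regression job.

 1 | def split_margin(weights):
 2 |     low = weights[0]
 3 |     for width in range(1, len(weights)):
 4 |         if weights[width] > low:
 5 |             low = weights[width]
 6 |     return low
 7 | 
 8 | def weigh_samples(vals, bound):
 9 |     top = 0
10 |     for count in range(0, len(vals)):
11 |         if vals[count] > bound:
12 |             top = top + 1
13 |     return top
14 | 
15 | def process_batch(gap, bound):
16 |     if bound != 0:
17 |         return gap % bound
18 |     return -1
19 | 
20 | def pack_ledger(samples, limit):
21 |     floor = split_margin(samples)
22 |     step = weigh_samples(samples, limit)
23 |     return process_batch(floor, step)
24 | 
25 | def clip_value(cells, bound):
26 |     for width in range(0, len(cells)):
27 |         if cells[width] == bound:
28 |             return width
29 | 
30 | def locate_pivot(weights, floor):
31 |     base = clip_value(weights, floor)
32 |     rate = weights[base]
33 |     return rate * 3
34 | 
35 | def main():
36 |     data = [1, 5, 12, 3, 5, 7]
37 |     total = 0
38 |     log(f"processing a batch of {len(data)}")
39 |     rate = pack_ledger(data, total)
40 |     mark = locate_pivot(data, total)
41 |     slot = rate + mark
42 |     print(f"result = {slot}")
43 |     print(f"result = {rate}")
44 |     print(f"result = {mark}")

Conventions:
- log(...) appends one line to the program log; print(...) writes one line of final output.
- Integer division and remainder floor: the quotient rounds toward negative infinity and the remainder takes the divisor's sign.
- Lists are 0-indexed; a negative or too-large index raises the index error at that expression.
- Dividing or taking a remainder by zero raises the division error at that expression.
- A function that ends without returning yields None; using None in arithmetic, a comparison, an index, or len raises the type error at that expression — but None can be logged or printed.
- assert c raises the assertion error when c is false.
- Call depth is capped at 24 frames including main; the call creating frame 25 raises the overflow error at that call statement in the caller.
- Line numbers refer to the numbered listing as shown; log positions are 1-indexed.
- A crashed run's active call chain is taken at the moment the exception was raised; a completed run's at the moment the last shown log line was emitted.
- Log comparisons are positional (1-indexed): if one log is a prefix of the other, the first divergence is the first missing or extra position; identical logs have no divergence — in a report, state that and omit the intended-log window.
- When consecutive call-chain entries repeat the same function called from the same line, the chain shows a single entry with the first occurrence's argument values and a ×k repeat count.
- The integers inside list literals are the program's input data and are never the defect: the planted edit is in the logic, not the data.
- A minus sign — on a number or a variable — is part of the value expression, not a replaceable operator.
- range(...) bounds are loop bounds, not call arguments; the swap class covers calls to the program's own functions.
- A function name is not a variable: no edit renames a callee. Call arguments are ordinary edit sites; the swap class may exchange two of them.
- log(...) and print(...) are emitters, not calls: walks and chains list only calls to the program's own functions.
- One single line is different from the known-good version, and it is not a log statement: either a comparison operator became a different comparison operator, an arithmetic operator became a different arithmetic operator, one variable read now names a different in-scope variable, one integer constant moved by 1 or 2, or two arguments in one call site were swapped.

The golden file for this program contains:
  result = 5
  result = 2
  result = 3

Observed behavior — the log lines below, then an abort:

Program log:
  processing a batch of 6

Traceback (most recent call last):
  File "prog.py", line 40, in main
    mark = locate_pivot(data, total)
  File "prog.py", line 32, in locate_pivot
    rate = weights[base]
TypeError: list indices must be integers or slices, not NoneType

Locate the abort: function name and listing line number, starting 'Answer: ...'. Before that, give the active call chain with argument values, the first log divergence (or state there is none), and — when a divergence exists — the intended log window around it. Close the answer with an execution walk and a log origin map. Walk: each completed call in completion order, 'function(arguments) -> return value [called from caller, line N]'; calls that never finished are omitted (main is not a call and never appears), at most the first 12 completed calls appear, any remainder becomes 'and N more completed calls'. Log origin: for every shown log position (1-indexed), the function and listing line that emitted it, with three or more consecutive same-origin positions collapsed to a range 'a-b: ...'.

Answer: the error was raised in locate_pivot, line 32.
Core observation: The logs agree in full; the defect surfaces as the crash itself.
Call chain: main -> locate_pivot([1, 5, 12, 3, 5, 7], 0) (called at line 40).
First divergence: there is none — every log position agrees.
Execution walk:
  split_margin([1, 5, 12, 3, 5, 7]) -> 12  [called from pack_ledger, line 21]
  weigh_samples([1, 5, 12, 3, 5, 7], 0) -> 6  [called from pack_ledger, line 22]
  process_batch(12, 6) -> 0  [called from pack_ledger, line 23]
  pack_ledger([1, 5, 12, 3, 5, 7], 0) -> 0  [called from main, line 39]
  clip_value([1, 5, 12, 3, 5, 7], 0) -> None  [called from locate_pivot, line 31]
Origin of each log line:
  1: emitted by main (line 38)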